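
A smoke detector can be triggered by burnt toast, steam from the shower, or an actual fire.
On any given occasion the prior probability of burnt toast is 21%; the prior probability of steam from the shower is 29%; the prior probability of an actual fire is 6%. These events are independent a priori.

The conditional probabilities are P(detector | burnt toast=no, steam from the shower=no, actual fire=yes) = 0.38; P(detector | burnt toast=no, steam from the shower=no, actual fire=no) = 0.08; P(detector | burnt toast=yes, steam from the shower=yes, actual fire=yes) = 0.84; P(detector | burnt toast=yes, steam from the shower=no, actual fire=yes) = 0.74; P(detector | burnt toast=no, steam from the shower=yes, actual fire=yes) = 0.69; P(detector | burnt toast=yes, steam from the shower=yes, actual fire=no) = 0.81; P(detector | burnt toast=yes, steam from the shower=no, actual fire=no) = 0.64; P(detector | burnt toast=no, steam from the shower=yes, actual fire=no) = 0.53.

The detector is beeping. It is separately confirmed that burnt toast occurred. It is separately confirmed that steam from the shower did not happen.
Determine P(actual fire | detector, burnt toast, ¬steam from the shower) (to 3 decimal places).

P(actual fire | detector, burnt toast, ¬steam from the shower) ≈ 0.069

Numerator (weight on configurations with actual fire): 0.74×0.06 = 0.044400
Denominator P(detector | burnt toast, ¬steam from the shower): 0.64×0.94 + 0.74×0.06 = 0.646000
Posterior = 0.044400 / 0.646000 ≈ 0.069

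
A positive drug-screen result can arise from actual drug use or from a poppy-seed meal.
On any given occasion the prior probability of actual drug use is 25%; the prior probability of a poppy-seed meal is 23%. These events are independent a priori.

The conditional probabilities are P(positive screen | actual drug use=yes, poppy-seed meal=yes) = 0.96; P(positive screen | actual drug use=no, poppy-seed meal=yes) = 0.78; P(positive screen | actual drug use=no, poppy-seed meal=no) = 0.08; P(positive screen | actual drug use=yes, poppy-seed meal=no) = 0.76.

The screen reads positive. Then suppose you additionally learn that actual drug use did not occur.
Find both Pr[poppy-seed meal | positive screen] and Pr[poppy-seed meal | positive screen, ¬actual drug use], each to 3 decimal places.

Numerator (weight on configurations with poppy-seed meal): 0.134550 + 0.055200 = 0.189750
Denominator P(positive screen): 0.08*0.75*0.77 + 0.78*0.75*0.23 + 0.76*0.25*0.77 + 0.96*0.25*0.23 = 0.382250
P(poppy-seed meal | positive screen) = 0.189750/0.382250 ≈ 0.496

Now condition on the additional information:
Enumerate both values of poppy-seed meal and weight by the priors:
  P(positive screen | ¬actual drug use) = 0.08×0.77 + 0.78×0.23
        = 0.061600 + 0.179400 = 0.241000
Configurations with poppy-seed meal contribute 0.179400, so
  P(poppy-seed meal | positive screen, ¬actual drug use) = 0.179400 / 0.241000 ≈ 0.744
With actual drug use excluded, poppy-seed meal must carry more of the explanatory weight for the positive screen.

Pr[poppy-seed meal | positive screen] ≈ 0.496; Pr[poppy-seed meal | positive screen, ¬actual drug use] ≈ 0.744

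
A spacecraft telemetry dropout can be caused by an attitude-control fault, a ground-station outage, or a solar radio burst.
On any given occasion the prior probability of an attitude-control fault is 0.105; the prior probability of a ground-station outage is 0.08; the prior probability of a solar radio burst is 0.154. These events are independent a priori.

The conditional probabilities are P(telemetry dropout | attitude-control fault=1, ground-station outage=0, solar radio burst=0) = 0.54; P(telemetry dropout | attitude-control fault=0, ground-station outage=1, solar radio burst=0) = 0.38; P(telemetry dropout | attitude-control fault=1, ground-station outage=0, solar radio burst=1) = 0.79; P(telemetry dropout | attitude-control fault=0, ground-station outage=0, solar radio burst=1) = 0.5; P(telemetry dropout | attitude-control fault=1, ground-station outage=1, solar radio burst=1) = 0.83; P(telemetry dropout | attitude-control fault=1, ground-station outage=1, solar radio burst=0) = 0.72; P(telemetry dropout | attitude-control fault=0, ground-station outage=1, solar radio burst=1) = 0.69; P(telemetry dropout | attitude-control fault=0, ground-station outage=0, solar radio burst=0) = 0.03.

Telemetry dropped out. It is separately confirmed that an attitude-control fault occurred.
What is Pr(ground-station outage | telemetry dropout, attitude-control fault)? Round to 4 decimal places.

For the numerator, keep only ground-station outage=true terms: 0.048730 + 0.010226 = 0.058956
Denominator P(telemetry dropout | attitude-control fault): 0.54*0.92*0.846 + 0.79*0.92*0.154 + 0.72*0.08*0.846 + 0.83*0.08*0.154 = 0.591176
Posterior = 0.058956 / 0.591176 ≈ 0.0997

Pr(ground-station outage | telemetry dropout, attitude-control fault) ≈ 0.0997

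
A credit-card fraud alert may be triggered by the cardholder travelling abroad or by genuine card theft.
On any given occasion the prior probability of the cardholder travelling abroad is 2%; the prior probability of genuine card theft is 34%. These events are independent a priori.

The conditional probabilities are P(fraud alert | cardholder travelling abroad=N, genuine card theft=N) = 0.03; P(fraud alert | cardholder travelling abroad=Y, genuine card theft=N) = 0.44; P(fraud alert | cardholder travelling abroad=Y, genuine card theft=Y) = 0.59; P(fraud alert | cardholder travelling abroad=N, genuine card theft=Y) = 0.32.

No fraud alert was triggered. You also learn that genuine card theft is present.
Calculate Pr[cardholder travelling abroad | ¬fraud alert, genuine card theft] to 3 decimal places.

Pr[cardholder travelling abroad | ¬fraud alert, genuine card theft] ≈ 0.012

Sum P(¬fraud alert|·) weighted by the priors over both values of cardholder travelling abroad:
  P(¬fraud alert | genuine card theft) = 0.68×0.98 + 0.41×0.02
        = 0.666400 + 0.008200 = 0.674600
Keeping only the cardholder travelling abroad-present terms gives 0.008200, so
  P(cardholder travelling abroad | ¬fraud alert, genuine card theft) = 0.008200 / 0.674600 ≈ 0.012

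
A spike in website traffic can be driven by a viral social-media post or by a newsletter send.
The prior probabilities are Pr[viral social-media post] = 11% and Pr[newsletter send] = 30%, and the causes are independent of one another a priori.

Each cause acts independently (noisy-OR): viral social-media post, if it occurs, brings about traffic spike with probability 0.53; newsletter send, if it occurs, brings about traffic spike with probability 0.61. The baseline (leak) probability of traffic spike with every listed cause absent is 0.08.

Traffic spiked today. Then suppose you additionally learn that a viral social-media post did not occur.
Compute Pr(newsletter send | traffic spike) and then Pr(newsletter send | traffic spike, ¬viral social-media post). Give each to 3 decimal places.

Pr(newsletter send | traffic spike) ≈ 0.680; Pr(newsletter send | traffic spike, ¬viral social-media post) ≈ 0.775

Under noisy-OR, P(traffic spike | causes) = 1 − (1−0.08)·∏(1−qᵢ) over the active causes.
For the numerator, keep only newsletter send=true terms: 0.171200 + 0.027435 = 0.198635
The normalizing constant is 0.08×0.89×0.7 + 0.6412×0.89×0.3 + 0.5676×0.11×0.7 + 0.831364×0.11×0.3 = 0.292180
Posterior = 0.198635 / 0.292180 ≈ 0.680

Now condition on the additional information:
P(traffic spike | ¬viral social-media post) = 0.08*0.7 + 0.6412*0.3 = 0.056000 + 0.192360 = 0.248360
The newsletter send-present share is 0.6412*0.3 = 0.192360.
P(newsletter send | traffic spike, ¬viral social-media post) = 0.192360 / 0.248360 ≈ 0.775
Ruling out viral social-media post raises the posterior on newsletter send — the flip side of explaining away.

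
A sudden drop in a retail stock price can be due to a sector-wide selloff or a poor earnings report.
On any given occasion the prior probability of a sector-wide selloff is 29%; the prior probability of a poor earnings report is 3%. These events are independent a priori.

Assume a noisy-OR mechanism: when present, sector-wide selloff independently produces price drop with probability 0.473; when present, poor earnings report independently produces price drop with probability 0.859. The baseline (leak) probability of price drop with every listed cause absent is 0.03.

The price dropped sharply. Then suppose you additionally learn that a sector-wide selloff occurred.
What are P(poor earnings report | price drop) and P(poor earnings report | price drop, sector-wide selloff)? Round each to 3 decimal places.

Under noisy-OR, P(price drop | causes) = 1 − (1−0.03)·∏(1−qᵢ) over the active causes.
Numerator (weight on configurations with poor earnings report): 0.018387 + 0.008073 = 0.026460
Normalizer over all consistent configurations: 0.03×0.71×0.97 + 0.86323×0.71×0.03 + 0.48881×0.29×0.97 + 0.927922×0.29×0.03 = 0.184623
Posterior = 0.026460 / 0.184623 ≈ 0.143

With the extra evidence:
For the numerator, keep only poor earnings report=true terms: 0.927922·0.03 = 0.027838
The normalizing constant is 0.48881·0.97 + 0.927922·0.03 = 0.501984
Posterior = 0.027838 / 0.501984 ≈ 0.055
— sector-wide selloff explains away the evidence for poor earnings report.

P(poor earnings report | price drop) ≈ 0.143; P(poor earnings report | price drop, sector-wide selloff) ≈ 0.055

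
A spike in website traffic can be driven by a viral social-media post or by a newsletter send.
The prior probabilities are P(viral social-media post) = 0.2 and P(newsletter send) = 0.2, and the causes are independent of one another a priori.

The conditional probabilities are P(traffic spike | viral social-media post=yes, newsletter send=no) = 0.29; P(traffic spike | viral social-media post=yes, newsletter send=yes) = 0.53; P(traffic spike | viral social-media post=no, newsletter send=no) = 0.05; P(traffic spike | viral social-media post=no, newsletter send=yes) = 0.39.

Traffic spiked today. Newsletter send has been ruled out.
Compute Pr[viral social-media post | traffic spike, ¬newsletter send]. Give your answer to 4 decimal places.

Weight on viral social-media post=true, given the evidence: 0.29×0.2 = 0.058000
The normalizing constant is 0.05×0.8 + 0.29×0.2 = 0.098000
P(viral social-media post | traffic spike, ¬newsletter send) = 0.058000/0.098000 ≈ 0.5918

Pr[viral social-media post | traffic spike, ¬newsletter send] ≈ 0.5918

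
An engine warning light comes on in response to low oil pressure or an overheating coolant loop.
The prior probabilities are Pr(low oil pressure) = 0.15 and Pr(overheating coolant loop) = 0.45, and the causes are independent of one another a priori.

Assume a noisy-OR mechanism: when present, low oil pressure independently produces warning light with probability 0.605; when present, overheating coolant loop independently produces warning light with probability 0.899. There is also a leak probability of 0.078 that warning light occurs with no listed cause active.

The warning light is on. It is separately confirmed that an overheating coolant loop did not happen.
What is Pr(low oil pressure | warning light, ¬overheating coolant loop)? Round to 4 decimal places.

Under noisy-OR, P(warning light | causes) = 1 − (1−0.078)·∏(1−qᵢ) over the active causes.
P(warning light | ¬overheating coolant loop) = 0.078×0.85 + 0.63581×0.15 = 0.066300 + 0.095371 = 0.161671
Restricting to configurations with low oil pressure present: 0.63581×0.15 = 0.095371.
Hence the posterior is 0.095371/0.161671 ≈ 0.5899.

Pr(low oil pressure | warning light, ¬overheating coolant loop) ≈ 0.5899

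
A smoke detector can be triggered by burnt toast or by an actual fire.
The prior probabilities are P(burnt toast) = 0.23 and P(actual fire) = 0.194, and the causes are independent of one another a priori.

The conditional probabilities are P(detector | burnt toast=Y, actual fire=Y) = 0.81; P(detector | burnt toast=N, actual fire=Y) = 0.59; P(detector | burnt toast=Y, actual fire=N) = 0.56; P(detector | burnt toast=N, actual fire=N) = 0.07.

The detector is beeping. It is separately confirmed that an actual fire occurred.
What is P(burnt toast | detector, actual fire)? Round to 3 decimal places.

P(burnt toast | detector, actual fire) ≈ 0.291

For the numerator, keep only burnt toast=true terms: 0.81*0.23 = 0.186300
Normalizer over all consistent configurations: 0.59*0.77 + 0.81*0.23 = 0.640600
P(burnt toast | detector, actual fire) = 0.186300/0.640600 ≈ 0.291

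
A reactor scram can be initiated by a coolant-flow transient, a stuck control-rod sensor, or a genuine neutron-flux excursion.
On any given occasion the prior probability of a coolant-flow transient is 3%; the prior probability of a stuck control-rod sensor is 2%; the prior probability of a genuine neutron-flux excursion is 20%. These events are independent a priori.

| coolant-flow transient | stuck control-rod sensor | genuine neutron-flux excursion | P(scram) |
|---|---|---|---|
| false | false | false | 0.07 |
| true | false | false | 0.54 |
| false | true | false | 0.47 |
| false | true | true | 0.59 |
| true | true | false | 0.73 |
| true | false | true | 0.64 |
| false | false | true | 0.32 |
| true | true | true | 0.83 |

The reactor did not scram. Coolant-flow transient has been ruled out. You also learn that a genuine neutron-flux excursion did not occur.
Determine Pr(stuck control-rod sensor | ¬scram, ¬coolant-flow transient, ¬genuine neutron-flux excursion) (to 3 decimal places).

P(¬scram | ¬coolant-flow transient, ¬genuine neutron-flux excursion) = 0.93*0.98 + 0.53*0.02 = 0.911400 + 0.010600 = 0.922000
Of this, 0.010600 comes from 0.53*0.02 (the stuck control-rod sensor=true cases).
Hence the posterior is 0.010600/0.922000 ≈ 0.011.

Pr(stuck control-rod sensor | ¬scram, ¬coolant-flow transient, ¬genuine neutron-flux excursion) ≈ 0.011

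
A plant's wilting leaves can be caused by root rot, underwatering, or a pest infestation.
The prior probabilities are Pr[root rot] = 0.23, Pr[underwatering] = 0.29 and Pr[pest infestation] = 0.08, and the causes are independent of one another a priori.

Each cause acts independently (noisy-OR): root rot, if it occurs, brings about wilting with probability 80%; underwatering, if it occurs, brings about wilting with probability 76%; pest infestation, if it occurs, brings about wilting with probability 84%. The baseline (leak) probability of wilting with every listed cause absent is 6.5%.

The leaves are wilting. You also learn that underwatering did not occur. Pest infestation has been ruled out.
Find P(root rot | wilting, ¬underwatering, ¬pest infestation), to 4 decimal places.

P(root rot | wilting, ¬underwatering, ¬pest infestation) ≈ 0.7889

Under noisy-OR, P(wilting | causes) = 1 − (1−0.065)·∏(1−qᵢ) over the active causes.
Weight on root rot=true, given the evidence: 0.813×0.23 = 0.186990
The normalizing constant is 0.065×0.77 + 0.813×0.23 = 0.237040
P(root rot | wilting, ¬underwatering, ¬pest infestation) = 0.186990/0.237040 ≈ 0.7889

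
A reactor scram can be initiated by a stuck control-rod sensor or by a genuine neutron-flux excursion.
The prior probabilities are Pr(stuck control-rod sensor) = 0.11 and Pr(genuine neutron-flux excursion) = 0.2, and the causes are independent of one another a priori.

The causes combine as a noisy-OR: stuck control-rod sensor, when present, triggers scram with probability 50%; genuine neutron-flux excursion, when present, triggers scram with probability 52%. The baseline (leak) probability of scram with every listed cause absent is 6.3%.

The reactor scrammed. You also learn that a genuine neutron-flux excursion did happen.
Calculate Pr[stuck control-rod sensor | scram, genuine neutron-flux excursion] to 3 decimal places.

Pr[stuck control-rod sensor | scram, genuine neutron-flux excursion] ≈ 0.148

Under noisy-OR, P(scram | causes) = 1 − (1−0.063)·∏(1−qᵢ) over the active causes.
Enumerate both values of stuck control-rod sensor and weight by the priors:
  P(scram | genuine neutron-flux excursion) = 0.55024·0.89 + 0.77512·0.11
        = 0.489714 + 0.085263 = 0.574977
Configurations with stuck control-rod sensor contribute 0.085263, so
  P(stuck control-rod sensor | scram, genuine neutron-flux excursion) = 0.085263 / 0.574977 ≈ 0.148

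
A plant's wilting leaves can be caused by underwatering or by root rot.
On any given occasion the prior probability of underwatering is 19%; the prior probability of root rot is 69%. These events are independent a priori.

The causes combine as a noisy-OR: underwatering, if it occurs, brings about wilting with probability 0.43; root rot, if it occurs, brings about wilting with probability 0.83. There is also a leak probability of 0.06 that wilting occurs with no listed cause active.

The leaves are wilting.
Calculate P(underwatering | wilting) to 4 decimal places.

P(underwatering | wilting) ≈ 0.2321

Under noisy-OR, P(wilting | causes) = 1 − (1−0.06)·∏(1−qᵢ) over the active causes.
By total probability over the 4 (underwatering, root rot) configurations:
  P(wilting) = 0.06·0.81·0.31 + 0.8402·0.81·0.69 + 0.4642·0.19·0.31 + 0.908914·0.19·0.69
        = 0.015066 + 0.469588 + 0.027341 + 0.119159 = 0.631154
The terms with underwatering present sum to 0.146500, so
  P(underwatering | wilting) = 0.146500 / 0.631154 ≈ 0.2321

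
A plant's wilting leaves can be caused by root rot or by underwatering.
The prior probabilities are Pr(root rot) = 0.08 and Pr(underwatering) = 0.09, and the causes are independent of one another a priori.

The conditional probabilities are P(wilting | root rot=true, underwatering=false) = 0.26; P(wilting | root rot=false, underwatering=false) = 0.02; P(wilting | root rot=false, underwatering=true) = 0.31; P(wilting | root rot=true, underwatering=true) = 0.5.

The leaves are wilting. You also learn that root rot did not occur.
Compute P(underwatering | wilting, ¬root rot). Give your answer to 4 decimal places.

P(wilting | ¬root rot) = 0.02·0.91 + 0.31·0.09 = 0.018200 + 0.027900 = 0.046100
Of this, 0.027900 comes from 0.31·0.09 (the underwatering=true cases).
So P(underwatering | wilting, ¬root rot) = 0.027900/0.046100 ≈ 0.6052.

P(underwatering | wilting, ¬root rot) ≈ 0.6052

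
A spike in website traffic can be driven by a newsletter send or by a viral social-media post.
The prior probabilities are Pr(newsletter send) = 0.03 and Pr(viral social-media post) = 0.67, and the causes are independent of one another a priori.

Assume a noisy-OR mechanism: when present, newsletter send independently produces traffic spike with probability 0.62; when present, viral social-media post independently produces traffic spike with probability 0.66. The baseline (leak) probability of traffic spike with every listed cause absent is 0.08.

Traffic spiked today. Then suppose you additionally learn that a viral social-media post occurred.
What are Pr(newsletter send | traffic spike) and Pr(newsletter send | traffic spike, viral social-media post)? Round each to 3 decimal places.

Under noisy-OR, P(traffic spike | causes) = 1 − (1−0.08)·∏(1−qᵢ) over the active causes.
Sum P(traffic spike|·) weighted by the priors over the 4 (newsletter send, viral social-media post) configurations:
  P(traffic spike) = 0.08*0.97*0.33 + 0.6872*0.97*0.67 + 0.6504*0.03*0.33 + 0.881136*0.03*0.67
        = 0.025608 + 0.446611 + 0.006439 + 0.017711 = 0.496369
The terms with newsletter send present sum to 0.024150, so
  P(newsletter send | traffic spike) = 0.024150 / 0.496369 ≈ 0.049

With the extra evidence:
Weight on newsletter send=true, given the evidence: 0.881136*0.03 = 0.026434
Denominator P(traffic spike | viral social-media post): 0.6872*0.97 + 0.881136*0.03 = 0.693018
P(newsletter send | traffic spike, viral social-media post) = 0.026434/0.693018 ≈ 0.038
This is intercausal reasoning (explaining away): once viral social-media post accounts for the traffic spike, newsletter send becomes less likely.

Pr(newsletter send | traffic spike) ≈ 0.049; Pr(newsletter send | traffic spike, viral social-media post) ≈ 0.038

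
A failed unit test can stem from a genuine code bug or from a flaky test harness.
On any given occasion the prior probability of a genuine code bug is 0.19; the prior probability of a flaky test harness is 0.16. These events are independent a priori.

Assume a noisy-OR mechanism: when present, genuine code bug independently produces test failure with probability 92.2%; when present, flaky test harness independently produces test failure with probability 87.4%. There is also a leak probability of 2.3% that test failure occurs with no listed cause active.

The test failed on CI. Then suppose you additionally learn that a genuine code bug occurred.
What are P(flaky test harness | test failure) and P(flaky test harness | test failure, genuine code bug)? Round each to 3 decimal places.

Under noisy-OR, P(test failure | causes) = 1 − (1−0.023)·∏(1−qᵢ) over the active causes.
Sum P(test failure|·) weighted by the priors over the 4 (genuine code bug, flaky test harness) configurations:
  P(test failure) = 0.023×0.81×0.84 + 0.876898×0.81×0.16 + 0.923794×0.19×0.84 + 0.990398×0.19×0.16
        = 0.015649 + 0.113646 + 0.147438 + 0.030108 = 0.306841
The terms with flaky test harness present sum to 0.143754, so
  P(flaky test harness | test failure) = 0.143754 / 0.306841 ≈ 0.468

Now also conditioning on genuine code bug=true:
P(test failure | genuine code bug) = 0.923794*0.84 + 0.990398*0.16 = 0.775987 + 0.158464 = 0.934451
Restricting to configurations with flaky test harness present: 0.990398*0.16 = 0.158464.
Hence the posterior is 0.158464/0.934451 ≈ 0.170.
The drop from 0.468 to 0.170 is the explaining-away (discounting) effect.

P(flaky test harness | test failure) ≈ 0.468; P(flaky test harness | test failure, genuine code bug) ≈ 0.170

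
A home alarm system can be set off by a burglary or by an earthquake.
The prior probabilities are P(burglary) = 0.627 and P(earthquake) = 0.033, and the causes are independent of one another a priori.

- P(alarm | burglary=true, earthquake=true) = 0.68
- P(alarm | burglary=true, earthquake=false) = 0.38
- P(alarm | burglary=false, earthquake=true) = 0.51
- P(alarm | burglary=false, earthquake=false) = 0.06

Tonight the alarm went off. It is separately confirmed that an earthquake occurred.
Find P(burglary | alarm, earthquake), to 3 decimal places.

P(burglary | alarm, earthquake) ≈ 0.691

Numerator (weight on configurations with burglary): 0.68*0.627 = 0.426360
Denominator P(alarm | earthquake): 0.51*0.373 + 0.68*0.627 = 0.616590
P(burglary | alarm, earthquake) = 0.426360/0.616590 ≈ 0.691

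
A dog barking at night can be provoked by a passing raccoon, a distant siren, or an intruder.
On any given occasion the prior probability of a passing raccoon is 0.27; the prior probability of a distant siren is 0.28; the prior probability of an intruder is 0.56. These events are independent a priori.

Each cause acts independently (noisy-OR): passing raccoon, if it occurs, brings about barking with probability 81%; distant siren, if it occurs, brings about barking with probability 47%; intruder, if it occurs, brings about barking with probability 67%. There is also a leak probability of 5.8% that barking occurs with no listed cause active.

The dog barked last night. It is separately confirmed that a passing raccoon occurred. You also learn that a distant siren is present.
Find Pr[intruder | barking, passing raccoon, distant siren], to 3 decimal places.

Pr[intruder | barking, passing raccoon, distant siren] ≈ 0.577

Under noisy-OR, P(barking | causes) = 1 − (1−0.058)·∏(1−qᵢ) over the active causes.
Numerator (weight on configurations with intruder): 0.968696·0.56 = 0.542470
The normalizing constant is 0.905141·0.44 + 0.968696·0.56 = 0.940732
P(intruder | barking, passing raccoon, distant siren) = 0.542470/0.940732 ≈ 0.577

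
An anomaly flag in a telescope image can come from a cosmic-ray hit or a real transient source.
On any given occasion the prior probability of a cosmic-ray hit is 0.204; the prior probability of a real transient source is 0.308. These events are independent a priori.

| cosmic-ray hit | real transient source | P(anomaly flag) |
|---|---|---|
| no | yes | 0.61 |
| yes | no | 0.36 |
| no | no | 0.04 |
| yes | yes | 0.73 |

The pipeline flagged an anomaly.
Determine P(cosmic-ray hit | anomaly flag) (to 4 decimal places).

P(cosmic-ray hit | anomaly flag) ≈ 0.3604

Weight on cosmic-ray hit=true, given the evidence: 0.050820 + 0.045867 = 0.096687
Normalizer over all consistent configurations: 0.04·0.796·0.692 + 0.61·0.796·0.308 + 0.36·0.204·0.692 + 0.73·0.204·0.308 = 0.268272
P(cosmic-ray hit | anomaly flag) = 0.096687/0.268272 ≈ 0.3604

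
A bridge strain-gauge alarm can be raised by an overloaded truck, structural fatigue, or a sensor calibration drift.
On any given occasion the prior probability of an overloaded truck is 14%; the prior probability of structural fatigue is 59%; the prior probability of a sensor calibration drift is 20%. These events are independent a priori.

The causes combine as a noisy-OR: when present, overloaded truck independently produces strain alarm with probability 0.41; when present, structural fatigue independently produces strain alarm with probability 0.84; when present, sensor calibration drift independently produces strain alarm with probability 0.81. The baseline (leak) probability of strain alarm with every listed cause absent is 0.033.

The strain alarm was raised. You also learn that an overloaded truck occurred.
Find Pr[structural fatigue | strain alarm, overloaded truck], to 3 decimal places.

Under noisy-OR, P(strain alarm | causes) = 1 − (1−0.033)·∏(1−qᵢ) over the active causes.
Enumerate the 4 (structural fatigue, sensor calibration drift) configurations and weight by the priors:
  P(strain alarm | overloaded truck) = 0.42947*0.41*0.8 + 0.891599*0.41*0.2 + 0.908715*0.59*0.8 + 0.982656*0.59*0.2
        = 0.140866 + 0.073111 + 0.428913 + 0.115953 = 0.758843
Keeping only the structural fatigue-present terms gives 0.544866, so
  P(structural fatigue | strain alarm, overloaded truck) = 0.544866 / 0.758843 ≈ 0.718

Pr[structural fatigue | strain alarm, overloaded truck] ≈ 0.718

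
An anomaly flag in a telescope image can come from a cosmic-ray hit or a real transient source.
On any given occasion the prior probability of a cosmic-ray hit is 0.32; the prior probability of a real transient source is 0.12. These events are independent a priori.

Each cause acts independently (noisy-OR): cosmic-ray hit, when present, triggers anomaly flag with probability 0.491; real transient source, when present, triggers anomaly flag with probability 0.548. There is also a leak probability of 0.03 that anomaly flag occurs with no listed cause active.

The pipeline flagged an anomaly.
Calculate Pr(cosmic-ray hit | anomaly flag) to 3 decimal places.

Under noisy-OR, P(anomaly flag | causes) = 1 − (1−0.03)·∏(1−qᵢ) over the active causes.
Sum P(anomaly flag|·) weighted by the priors over the 4 (cosmic-ray hit, real transient source) configurations:
  P(anomaly flag) = 0.03×0.68×0.88 + 0.56156×0.68×0.12 + 0.50627×0.32×0.88 + 0.776834×0.32×0.12
        = 0.017952 + 0.045823 + 0.142566 + 0.029830 = 0.236171
Configurations with cosmic-ray hit contribute 0.172396, so
  P(cosmic-ray hit | anomaly flag) = 0.172396 / 0.236171 ≈ 0.730

Pr(cosmic-ray hit | anomaly flag) ≈ 0.730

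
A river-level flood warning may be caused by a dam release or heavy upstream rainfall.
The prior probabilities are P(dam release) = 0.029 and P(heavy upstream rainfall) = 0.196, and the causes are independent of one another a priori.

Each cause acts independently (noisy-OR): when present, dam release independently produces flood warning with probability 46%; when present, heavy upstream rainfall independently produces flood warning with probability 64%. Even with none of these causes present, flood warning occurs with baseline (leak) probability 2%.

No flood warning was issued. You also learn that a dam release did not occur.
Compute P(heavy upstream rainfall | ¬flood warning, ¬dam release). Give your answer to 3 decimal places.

P(heavy upstream rainfall | ¬flood warning, ¬dam release) ≈ 0.081

Under noisy-OR, P(flood warning | causes) = 1 − (1−0.02)·∏(1−qᵢ) over the active causes.
Enumerate both values of heavy upstream rainfall and weight by the priors:
  P(¬flood warning | ¬dam release) = 0.98*0.804 + 0.3528*0.196
        = 0.787920 + 0.069149 = 0.857069
Configurations with heavy upstream rainfall contribute 0.069149, so
  P(heavy upstream rainfall | ¬flood warning, ¬dam release) = 0.069149 / 0.857069 ≈ 0.081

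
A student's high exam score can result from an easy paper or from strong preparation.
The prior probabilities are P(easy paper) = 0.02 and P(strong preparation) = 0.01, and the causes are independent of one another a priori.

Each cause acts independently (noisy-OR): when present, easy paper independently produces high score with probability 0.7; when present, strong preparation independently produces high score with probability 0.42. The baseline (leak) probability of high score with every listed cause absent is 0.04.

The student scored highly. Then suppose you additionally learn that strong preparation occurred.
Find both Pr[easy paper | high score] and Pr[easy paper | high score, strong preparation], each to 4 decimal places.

Pr[easy paper | high score] ≈ 0.2484; Pr[easy paper | high score, strong preparation] ≈ 0.0369

Under noisy-OR, P(high score | causes) = 1 − (1−0.04)·∏(1−qᵢ) over the active causes.
P(high score) = 0.04·0.98·0.99 + 0.4432·0.98·0.01 + 0.712·0.02·0.99 + 0.83296·0.02·0.01 = 0.038808 + 0.004343 + 0.014098 + 0.000167 = 0.057416
Restricting to configurations with easy paper present: 0.014098 + 0.000167 = 0.014265.
Hence the posterior is 0.014265/0.057416 ≈ 0.2484.

Now condition on the additional information:
P(high score | strong preparation) = 0.4432×0.98 + 0.83296×0.02 = 0.434336 + 0.016659 = 0.450995
The easy paper-present share is 0.83296×0.02 = 0.016659.
Hence the posterior is 0.016659/0.450995 ≈ 0.0369.
— strong preparation explains away the evidence for easy paper.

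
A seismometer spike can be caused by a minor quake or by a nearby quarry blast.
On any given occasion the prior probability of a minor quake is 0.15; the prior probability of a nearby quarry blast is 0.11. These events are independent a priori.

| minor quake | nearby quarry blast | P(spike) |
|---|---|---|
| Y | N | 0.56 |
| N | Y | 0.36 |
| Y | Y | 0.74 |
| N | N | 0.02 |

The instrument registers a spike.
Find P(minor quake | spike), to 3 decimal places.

P(minor quake | spike) ≈ 0.641

P(spike) = 0.02·0.85·0.89 + 0.36·0.85·0.11 + 0.56·0.15·0.89 + 0.74·0.15·0.11 = 0.015130 + 0.033660 + 0.074760 + 0.012210 = 0.135760
The minor quake-present share is 0.074760 + 0.012210 = 0.086970.
So P(minor quake | spike) = 0.086970/0.135760 ≈ 0.641.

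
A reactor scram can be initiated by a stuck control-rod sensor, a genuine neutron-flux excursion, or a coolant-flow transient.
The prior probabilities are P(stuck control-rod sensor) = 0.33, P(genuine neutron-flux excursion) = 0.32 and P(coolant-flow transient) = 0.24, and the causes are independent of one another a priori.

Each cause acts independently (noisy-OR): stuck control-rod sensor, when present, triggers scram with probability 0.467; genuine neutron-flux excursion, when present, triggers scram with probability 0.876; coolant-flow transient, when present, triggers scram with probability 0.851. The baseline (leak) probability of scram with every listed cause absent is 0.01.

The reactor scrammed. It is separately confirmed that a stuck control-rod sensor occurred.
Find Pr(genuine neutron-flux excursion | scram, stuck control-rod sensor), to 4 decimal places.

Pr(genuine neutron-flux excursion | scram, stuck control-rod sensor) ≈ 0.4347

Under noisy-OR, P(scram | causes) = 1 − (1−0.01)·∏(1−qᵢ) over the active causes.
P(scram | stuck control-rod sensor) = 0.47233×0.68×0.76 + 0.921377×0.68×0.24 + 0.934569×0.32×0.76 + 0.990251×0.32×0.24 = 0.244100 + 0.150369 + 0.227287 + 0.076051 = 0.697807
Restricting to configurations with genuine neutron-flux excursion present: 0.227287 + 0.076051 = 0.303338.
Hence the posterior is 0.303338/0.697807 ≈ 0.4347.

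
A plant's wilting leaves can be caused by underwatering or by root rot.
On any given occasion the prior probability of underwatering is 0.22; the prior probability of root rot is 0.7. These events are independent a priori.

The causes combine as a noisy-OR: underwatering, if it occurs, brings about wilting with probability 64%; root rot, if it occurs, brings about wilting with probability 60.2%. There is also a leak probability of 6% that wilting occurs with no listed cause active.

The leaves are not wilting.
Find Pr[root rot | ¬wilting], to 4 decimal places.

Under noisy-OR, P(wilting | causes) = 1 − (1−0.06)·∏(1−qᵢ) over the active causes.
For the numerator, keep only root rot=true terms: 0.204270 + 0.020741 = 0.225011
Normalizer over all consistent configurations: 0.94·0.78·0.3 + 0.37412·0.78·0.7 + 0.3384·0.22·0.3 + 0.134683·0.22·0.7 = 0.467305
P(root rot | ¬wilting) = 0.225011/0.467305 ≈ 0.4815

Pr[root rot | ¬wilting] ≈ 0.4815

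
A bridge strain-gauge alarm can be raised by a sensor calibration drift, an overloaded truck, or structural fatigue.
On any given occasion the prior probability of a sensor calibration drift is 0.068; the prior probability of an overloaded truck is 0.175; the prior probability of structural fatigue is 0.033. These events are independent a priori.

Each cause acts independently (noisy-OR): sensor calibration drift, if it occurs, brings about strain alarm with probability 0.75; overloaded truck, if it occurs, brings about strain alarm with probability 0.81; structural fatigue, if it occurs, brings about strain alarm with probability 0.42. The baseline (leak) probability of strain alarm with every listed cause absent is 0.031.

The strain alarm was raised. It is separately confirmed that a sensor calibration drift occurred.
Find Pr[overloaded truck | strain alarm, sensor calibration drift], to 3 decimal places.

Under noisy-OR, P(strain alarm | causes) = 1 − (1−0.031)·∏(1−qᵢ) over the active causes.
P(strain alarm | sensor calibration drift) = 0.75775·0.825·0.967 + 0.859495·0.825·0.033 + 0.953973·0.175·0.967 + 0.973304·0.175·0.033 = 0.604514 + 0.023400 + 0.161436 + 0.005621 = 0.794971
Restricting to configurations with overloaded truck present: 0.161436 + 0.005621 = 0.167057.
Hence the posterior is 0.167057/0.794971 ≈ 0.210.

Pr[overloaded truck | strain alarm, sensor calibration drift] ≈ 0.210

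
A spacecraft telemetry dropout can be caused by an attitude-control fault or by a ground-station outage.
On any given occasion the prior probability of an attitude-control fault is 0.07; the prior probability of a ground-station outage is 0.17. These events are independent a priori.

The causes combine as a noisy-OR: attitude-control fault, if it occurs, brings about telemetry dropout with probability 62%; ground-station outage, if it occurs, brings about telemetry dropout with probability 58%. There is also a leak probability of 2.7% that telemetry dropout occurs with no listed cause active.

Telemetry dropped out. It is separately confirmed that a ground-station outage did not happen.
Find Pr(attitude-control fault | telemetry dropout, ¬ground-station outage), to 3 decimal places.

Under noisy-OR, P(telemetry dropout | causes) = 1 − (1−0.027)·∏(1−qᵢ) over the active causes.
P(telemetry dropout | ¬ground-station outage) = 0.027×0.93 + 0.63026×0.07 = 0.025110 + 0.044118 = 0.069228
The attitude-control fault-present share is 0.63026×0.07 = 0.044118.
P(attitude-control fault | telemetry dropout, ¬ground-station outage) = 0.044118 / 0.069228 ≈ 0.637

Pr(attitude-control fault | telemetry dropout, ¬ground-station outage) ≈ 0.637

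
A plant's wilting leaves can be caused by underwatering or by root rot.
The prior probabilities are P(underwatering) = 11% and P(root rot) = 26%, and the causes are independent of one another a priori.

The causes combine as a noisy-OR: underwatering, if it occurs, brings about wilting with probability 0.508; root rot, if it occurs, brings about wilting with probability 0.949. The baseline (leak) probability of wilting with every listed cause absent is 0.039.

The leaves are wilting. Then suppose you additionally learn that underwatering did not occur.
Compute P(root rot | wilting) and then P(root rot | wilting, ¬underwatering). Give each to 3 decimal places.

Under noisy-OR, P(wilting | causes) = 1 − (1−0.039)·∏(1−qᵢ) over the active causes.
P(wilting) = 0.039*0.89*0.74 + 0.950989*0.89*0.26 + 0.527188*0.11*0.74 + 0.975887*0.11*0.26 = 0.025685 + 0.220059 + 0.042913 + 0.027910 = 0.316567
Restricting to configurations with root rot present: 0.220059 + 0.027910 = 0.247969.
So P(root rot | wilting) = 0.247969/0.316567 ≈ 0.783.

Now also conditioning on underwatering≠true:
P(wilting | ¬underwatering) = 0.039×0.74 + 0.950989×0.26 = 0.028860 + 0.247257 = 0.276117
Restricting to configurations with root rot present: 0.950989×0.26 = 0.247257.
P(root rot | wilting, ¬underwatering) = 0.247257 / 0.276117 ≈ 0.895
Ruling out underwatering raises the posterior on root rot — the flip side of explaining away.

P(root rot | wilting) ≈ 0.783; P(root rot | wilting, ¬underwatering) ≈ 0.895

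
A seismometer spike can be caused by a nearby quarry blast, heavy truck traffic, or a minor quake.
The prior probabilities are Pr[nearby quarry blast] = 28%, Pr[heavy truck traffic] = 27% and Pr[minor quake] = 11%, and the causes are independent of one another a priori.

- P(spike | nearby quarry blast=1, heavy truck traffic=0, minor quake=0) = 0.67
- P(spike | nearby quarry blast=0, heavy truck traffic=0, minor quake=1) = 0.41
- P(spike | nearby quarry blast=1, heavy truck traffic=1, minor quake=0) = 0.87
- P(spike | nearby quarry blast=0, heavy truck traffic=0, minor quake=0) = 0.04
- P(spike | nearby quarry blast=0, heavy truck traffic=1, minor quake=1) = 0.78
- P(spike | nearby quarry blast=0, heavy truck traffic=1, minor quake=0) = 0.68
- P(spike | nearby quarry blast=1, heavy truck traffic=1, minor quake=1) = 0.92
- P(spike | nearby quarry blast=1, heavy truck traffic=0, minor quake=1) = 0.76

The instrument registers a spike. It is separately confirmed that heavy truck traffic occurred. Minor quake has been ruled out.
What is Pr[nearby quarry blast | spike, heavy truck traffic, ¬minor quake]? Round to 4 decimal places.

P(spike | heavy truck traffic, ¬minor quake) = 0.68·0.72 + 0.87·0.28 = 0.489600 + 0.243600 = 0.733200
The nearby quarry blast-present share is 0.87·0.28 = 0.243600.
Hence the posterior is 0.243600/0.733200 ≈ 0.3322.

Pr[nearby quarry blast | spike, heavy truck traffic, ¬minor quake] ≈ 0.3322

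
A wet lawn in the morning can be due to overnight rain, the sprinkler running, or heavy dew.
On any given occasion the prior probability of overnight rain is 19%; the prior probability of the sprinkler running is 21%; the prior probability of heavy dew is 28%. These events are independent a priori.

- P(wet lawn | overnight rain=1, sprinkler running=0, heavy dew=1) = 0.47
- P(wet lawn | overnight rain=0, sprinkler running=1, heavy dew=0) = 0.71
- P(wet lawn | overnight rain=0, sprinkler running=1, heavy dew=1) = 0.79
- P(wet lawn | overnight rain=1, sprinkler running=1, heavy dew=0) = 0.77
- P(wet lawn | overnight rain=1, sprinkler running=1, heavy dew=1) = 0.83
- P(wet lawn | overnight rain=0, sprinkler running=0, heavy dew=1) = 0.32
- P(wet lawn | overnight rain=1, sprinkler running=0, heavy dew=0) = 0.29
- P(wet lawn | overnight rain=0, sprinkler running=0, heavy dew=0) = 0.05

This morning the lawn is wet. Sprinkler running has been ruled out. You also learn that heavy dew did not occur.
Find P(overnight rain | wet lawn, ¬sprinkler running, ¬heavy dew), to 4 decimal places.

P(wet lawn | ¬sprinkler running, ¬heavy dew) = 0.05*0.81 + 0.29*0.19 = 0.040500 + 0.055100 = 0.095600
The overnight rain-present share is 0.29*0.19 = 0.055100.
Hence the posterior is 0.055100/0.095600 ≈ 0.5764.

P(overnight rain | wet lawn, ¬sprinkler running, ¬heavy dew) ≈ 0.5764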